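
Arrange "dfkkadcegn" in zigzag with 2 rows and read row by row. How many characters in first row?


Zigzag "dfkkadcegn" into 2 rows:
Placing characters:
  'd' => row 0
  'f' => row 1
  'k' => row 0
  'k' => row 1
  'a' => row 0
  'd' => row 1
  'c' => row 0
  'e' => row 1
  'g' => row 0
  'n' => row 1
Rows:
  Row 0: "dkacg"
  Row 1: "fkden"
First row length: 5

5


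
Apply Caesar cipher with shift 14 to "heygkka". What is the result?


Caesar cipher: shift "heygkka" by 14
  'h' (pos 7) + 14 = pos 21 = 'v'
  'e' (pos 4) + 14 = pos 18 = 's'
  'y' (pos 24) + 14 = pos 12 = 'm'
  'g' (pos 6) + 14 = pos 20 = 'u'
  'k' (pos 10) + 14 = pos 24 = 'y'
  'k' (pos 10) + 14 = pos 24 = 'y'
  'a' (pos 0) + 14 = pos 14 = 'o'
Result: vsmuyyo

vsmuyyo


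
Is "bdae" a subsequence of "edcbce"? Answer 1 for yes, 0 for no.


Check if "bdae" is a subsequence of "edcbce"
Greedy scan:
  Position 0 ('e'): no match needed
  Position 1 ('d'): no match needed
  Position 2 ('c'): no match needed
  Position 3 ('b'): matches sub[0] = 'b'
  Position 4 ('c'): no match needed
  Position 5 ('e'): no match needed
Only matched 1/4 characters => not a subsequence

0


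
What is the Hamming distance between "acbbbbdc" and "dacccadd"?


Comparing "acbbbbdc" and "dacccadd" position by position:
  Position 0: 'a' vs 'd' => differ
  Position 1: 'c' vs 'a' => differ
  Position 2: 'b' vs 'c' => differ
  Position 3: 'b' vs 'c' => differ
  Position 4: 'b' vs 'c' => differ
  Position 5: 'b' vs 'a' => differ
  Position 6: 'd' vs 'd' => same
  Position 7: 'c' vs 'd' => differ
Total differences (Hamming distance): 7

7


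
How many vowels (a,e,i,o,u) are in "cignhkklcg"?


Input: cignhkklcg
Checking each character:
  'c' at position 0: consonant
  'i' at position 1: vowel (running total: 1)
  'g' at position 2: consonant
  'n' at position 3: consonant
  'h' at position 4: consonant
  'k' at position 5: consonant
  'k' at position 6: consonant
  'l' at position 7: consonant
  'c' at position 8: consonant
  'g' at position 9: consonant
Total vowels: 1

1


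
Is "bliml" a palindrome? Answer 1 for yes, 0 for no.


Input: bliml
Reversed: lmilb
  Compare pos 0 ('b') with pos 4 ('l'): MISMATCH
  Compare pos 1 ('l') with pos 3 ('m'): MISMATCH
Result: not a palindrome

0


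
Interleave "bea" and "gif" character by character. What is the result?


Interleaving "bea" and "gif":
  Position 0: 'b' from first, 'g' from second => "bg"
  Position 1: 'e' from first, 'i' from second => "ei"
  Position 2: 'a' from first, 'f' from second => "af"
Result: bgeiaf

bgeiaf


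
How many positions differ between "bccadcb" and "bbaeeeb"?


Comparing "bccadcb" and "bbaeeeb" position by position:
  Position 0: 'b' vs 'b' => same
  Position 1: 'c' vs 'b' => DIFFER
  Position 2: 'c' vs 'a' => DIFFER
  Position 3: 'a' vs 'e' => DIFFER
  Position 4: 'd' vs 'e' => DIFFER
  Position 5: 'c' vs 'e' => DIFFER
  Position 6: 'b' vs 'b' => same
Positions that differ: 5

5


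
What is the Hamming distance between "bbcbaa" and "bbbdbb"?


Comparing "bbcbaa" and "bbbdbb" position by position:
  Position 0: 'b' vs 'b' => same
  Position 1: 'b' vs 'b' => same
  Position 2: 'c' vs 'b' => differ
  Position 3: 'b' vs 'd' => differ
  Position 4: 'a' vs 'b' => differ
  Position 5: 'a' vs 'b' => differ
Total differences (Hamming distance): 4

4


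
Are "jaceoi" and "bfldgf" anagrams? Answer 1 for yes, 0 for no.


Strings: "jaceoi", "bfldgf"
Sorted first:  aceijo
Sorted second: bdffgl
Differ at position 0: 'a' vs 'b' => not anagrams

0


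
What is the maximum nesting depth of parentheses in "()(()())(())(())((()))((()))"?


Input: "()(()())(())(())((()))((()))"
Tracking depth:
  Position 0 '(': depth becomes 1
  Position 1 ')': depth becomes 0
  Position 2 '(': depth becomes 1
  Position 3 '(': depth becomes 2
  Position 4 ')': depth becomes 1
  Position 5 '(': depth becomes 2
  Position 6 ')': depth becomes 1
  Position 7 ')': depth becomes 0
  Position 8 '(': depth becomes 1
  Position 9 '(': depth becomes 2
  Position 10 ')': depth becomes 1
  Position 11 ')': depth becomes 0
  Position 12 '(': depth becomes 1
  Position 13 '(': depth becomes 2
  Position 14 ')': depth becomes 1
  Position 15 ')': depth becomes 0
  Position 16 '(': depth becomes 1
  Position 17 '(': depth becomes 2
  Position 18 '(': depth becomes 3
  Position 19 ')': depth becomes 2
  Position 20 ')': depth becomes 1
  Position 21 ')': depth becomes 0
  Position 22 '(': depth becomes 1
  Position 23 '(': depth becomes 2
  Position 24 '(': depth becomes 3
  Position 25 ')': depth becomes 2
  Position 26 ')': depth becomes 1
  Position 27 ')': depth becomes 0
Maximum depth reached: 3

3


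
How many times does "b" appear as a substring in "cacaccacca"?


Searching for "b" in "cacaccacca"
Scanning each position:
  Position 0: "c" => no
  Position 1: "a" => no
  Position 2: "c" => no
  Position 3: "a" => no
  Position 4: "c" => no
  Position 5: "c" => no
  Position 6: "a" => no
  Position 7: "c" => no
  Position 8: "c" => no
  Position 9: "a" => no
Total occurrences: 0

0


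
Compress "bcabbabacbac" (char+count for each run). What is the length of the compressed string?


Input: bcabbabacbac
Runs:
  'b' x 1 => "b1"
  'c' x 1 => "c1"
  'a' x 1 => "a1"
  'b' x 2 => "b2"
  'a' x 1 => "a1"
  'b' x 1 => "b1"
  'a' x 1 => "a1"
  'c' x 1 => "c1"
  'b' x 1 => "b1"
  'a' x 1 => "a1"
  'c' x 1 => "c1"
Compressed: "b1c1a1b2a1b1a1c1b1a1c1"
Compressed length: 22

22


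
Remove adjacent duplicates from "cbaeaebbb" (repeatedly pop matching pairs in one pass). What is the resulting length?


Input: cbaeaebbb
Stack-based adjacent duplicate removal:
  Read 'c': push. Stack: c
  Read 'b': push. Stack: cb
  Read 'a': push. Stack: cba
  Read 'e': push. Stack: cbae
  Read 'a': push. Stack: cbaea
  Read 'e': push. Stack: cbaeae
  Read 'b': push. Stack: cbaeaeb
  Read 'b': matches stack top 'b' => pop. Stack: cbaeae
  Read 'b': push. Stack: cbaeaeb
Final stack: "cbaeaeb" (length 7)

7


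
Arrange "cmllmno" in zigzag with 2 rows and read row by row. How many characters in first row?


Zigzag "cmllmno" into 2 rows:
Placing characters:
  'c' => row 0
  'm' => row 1
  'l' => row 0
  'l' => row 1
  'm' => row 0
  'n' => row 1
  'o' => row 0
Rows:
  Row 0: "clmo"
  Row 1: "mln"
First row length: 4

4


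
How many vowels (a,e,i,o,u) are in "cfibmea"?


Input: cfibmea
Checking each character:
  'c' at position 0: consonant
  'f' at position 1: consonant
  'i' at position 2: vowel (running total: 1)
  'b' at position 3: consonant
  'm' at position 4: consonant
  'e' at position 5: vowel (running total: 2)
  'a' at position 6: vowel (running total: 3)
Total vowels: 3

3


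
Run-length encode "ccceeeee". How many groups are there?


Input: ccceeeee
Scanning for consecutive runs:
  Group 1: 'c' x 3 (positions 0-2)
  Group 2: 'e' x 5 (positions 3-7)
Total groups: 2

2


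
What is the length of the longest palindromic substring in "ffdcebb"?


Input: "ffdcebb"
Checking substrings for palindromes:
  [0:2] "ff" (len 2) => palindrome
  [5:7] "bb" (len 2) => palindrome
Longest palindromic substring: "ff" with length 2

2


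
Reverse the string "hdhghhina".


Input: hdhghhina
Reading characters right to left:
  Position 8: 'a'
  Position 7: 'n'
  Position 6: 'i'
  Position 5: 'h'
  Position 4: 'h'
  Position 3: 'g'
  Position 2: 'h'
  Position 1: 'd'
  Position 0: 'h'
Reversed: anihhghdh

anihhghdh


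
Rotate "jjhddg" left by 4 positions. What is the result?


Input: "jjhddg", rotate left by 4
First 4 characters: "jjhd"
Remaining characters: "dg"
Concatenate remaining + first: "dg" + "jjhd" = "dgjjhd"

dgjjhd


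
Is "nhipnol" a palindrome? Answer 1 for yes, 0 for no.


Input: nhipnol
Reversed: lonpihn
  Compare pos 0 ('n') with pos 6 ('l'): MISMATCH
  Compare pos 1 ('h') with pos 5 ('o'): MISMATCH
  Compare pos 2 ('i') with pos 4 ('n'): MISMATCH
Result: not a palindrome

0


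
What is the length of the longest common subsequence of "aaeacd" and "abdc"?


LCS of "aaeacd" and "abdc"
DP table:
           a    b    d    c
      0    0    0    0    0
  a   0    1    1    1    1
  a   0    1    1    1    1
  e   0    1    1    1    1
  a   0    1    1    1    1
  c   0    1    1    1    2
  d   0    1    1    2    2
LCS length = dp[6][4] = 2

2


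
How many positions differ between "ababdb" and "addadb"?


Comparing "ababdb" and "addadb" position by position:
  Position 0: 'a' vs 'a' => same
  Position 1: 'b' vs 'd' => DIFFER
  Position 2: 'a' vs 'd' => DIFFER
  Position 3: 'b' vs 'a' => DIFFER
  Position 4: 'd' vs 'd' => same
  Position 5: 'b' vs 'b' => same
Positions that differ: 3

3


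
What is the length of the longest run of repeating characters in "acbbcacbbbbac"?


Input: "acbbcacbbbbac"
Scanning for longest run:
  Position 1 ('c'): new char, reset run to 1
  Position 2 ('b'): new char, reset run to 1
  Position 3 ('b'): continues run of 'b', length=2
  Position 4 ('c'): new char, reset run to 1
  Position 5 ('a'): new char, reset run to 1
  Position 6 ('c'): new char, reset run to 1
  Position 7 ('b'): new char, reset run to 1
  Position 8 ('b'): continues run of 'b', length=2
  Position 9 ('b'): continues run of 'b', length=3
  Position 10 ('b'): continues run of 'b', length=4
  Position 11 ('a'): new char, reset run to 1
  Position 12 ('c'): new char, reset run to 1
Longest run: 'b' with length 4

4


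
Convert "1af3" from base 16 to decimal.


Input: "1af3" in base 16
Positional expansion:
  Digit '1' (value 1) x 16^3 = 4096
  Digit 'a' (value 10) x 16^2 = 2560
  Digit 'f' (value 15) x 16^1 = 240
  Digit '3' (value 3) x 16^0 = 3
Sum = 6899

6899


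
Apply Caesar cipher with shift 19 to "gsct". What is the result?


Caesar cipher: shift "gsct" by 19
  'g' (pos 6) + 19 = pos 25 = 'z'
  's' (pos 18) + 19 = pos 11 = 'l'
  'c' (pos 2) + 19 = pos 21 = 'v'
  't' (pos 19) + 19 = pos 12 = 'm'
Result: zlvm

zlvm


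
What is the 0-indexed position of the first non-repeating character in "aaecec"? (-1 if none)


Input: aaecec
Character frequencies:
  'a': 2
  'c': 2
  'e': 2
Scanning left to right for freq == 1:
  Position 0 ('a'): freq=2, skip
  Position 1 ('a'): freq=2, skip
  Position 2 ('e'): freq=2, skip
  Position 3 ('c'): freq=2, skip
  Position 4 ('e'): freq=2, skip
  Position 5 ('c'): freq=2, skip
  No unique character found => answer = -1

-1


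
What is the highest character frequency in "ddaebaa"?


Input: ddaebaa
Character counts:
  'a': 3
  'b': 1
  'd': 2
  'e': 1
Maximum frequency: 3

3


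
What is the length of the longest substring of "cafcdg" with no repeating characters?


Input: "cafcdg"
Sliding window (track last position of each char):
  Position 0 ('c'): window [0,0] length 1 -- new best
  Position 1 ('a'): window [0,1] length 2 -- new best
  Position 2 ('f'): window [0,2] length 3 -- new best
  Position 3 ('c'): repeat (last at 0), move window start to 1
  Position 3 ('c'): window [1,3] length 3
  Position 4 ('d'): window [1,4] length 4 -- new best
  Position 5 ('g'): window [1,5] length 5 -- new best
Longest substring with no repeats: "afcdg" with length 5

5


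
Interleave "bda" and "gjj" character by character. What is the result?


Interleaving "bda" and "gjj":
  Position 0: 'b' from first, 'g' from second => "bg"
  Position 1: 'd' from first, 'j' from second => "dj"
  Position 2: 'a' from first, 'j' from second => "aj"
Result: bgdjaj

bgdjaj


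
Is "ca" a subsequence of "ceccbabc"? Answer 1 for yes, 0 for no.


Check if "ca" is a subsequence of "ceccbabc"
Greedy scan:
  Position 0 ('c'): matches sub[0] = 'c'
  Position 1 ('e'): no match needed
  Position 2 ('c'): no match needed
  Position 3 ('c'): no match needed
  Position 4 ('b'): no match needed
  Position 5 ('a'): matches sub[1] = 'a'
  Position 6 ('b'): no match needed
  Position 7 ('c'): no match needed
All 2 characters matched => is a subsequence

1


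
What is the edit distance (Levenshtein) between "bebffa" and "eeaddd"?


Computing edit distance: "bebffa" -> "eeaddd"
DP table:
           e    e    a    d    d    d
      0    1    2    3    4    5    6
  b   1    1    2    3    4    5    6
  e   2    1    1    2    3    4    5
  b   3    2    2    2    3    4    5
  f   4    3    3    3    3    4    5
  f   5    4    4    4    4    4    5
  a   6    5    5    4    5    5    5
Edit distance = dp[6][6] = 5

5


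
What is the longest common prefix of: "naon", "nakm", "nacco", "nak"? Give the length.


Words: naon, nakm, nacco, nak
  Position 0: all 'n' => match
  Position 1: all 'a' => match
  Position 2: ('o', 'k', 'c', 'k') => mismatch, stop
LCP = "na" (length 2)

2


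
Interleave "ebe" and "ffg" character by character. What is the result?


Interleaving "ebe" and "ffg":
  Position 0: 'e' from first, 'f' from second => "ef"
  Position 1: 'b' from first, 'f' from second => "bf"
  Position 2: 'e' from first, 'g' from second => "eg"
Result: efbfeg

efbfeg


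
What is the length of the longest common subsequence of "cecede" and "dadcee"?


LCS of "cecede" and "dadcee"
DP table:
           d    a    d    c    e    e
      0    0    0    0    0    0    0
  c   0    0    0    0    1    1    1
  e   0    0    0    0    1    2    2
  c   0    0    0    0    1    2    2
  e   0    0    0    0    1    2    3
  d   0    1    1    1    1    2    3
  e   0    1    1    1    1    2    3
LCS length = dp[6][6] = 3

3


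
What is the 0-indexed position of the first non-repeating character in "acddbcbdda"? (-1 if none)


Input: acddbcbdda
Character frequencies:
  'a': 2
  'b': 2
  'c': 2
  'd': 4
Scanning left to right for freq == 1:
  Position 0 ('a'): freq=2, skip
  Position 1 ('c'): freq=2, skip
  Position 2 ('d'): freq=4, skip
  Position 3 ('d'): freq=4, skip
  Position 4 ('b'): freq=2, skip
  Position 5 ('c'): freq=2, skip
  Position 6 ('b'): freq=2, skip
  Position 7 ('d'): freq=4, skip
  Position 8 ('d'): freq=4, skip
  Position 9 ('a'): freq=2, skip
  No unique character found => answer = -1

-1


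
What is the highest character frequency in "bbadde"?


Input: bbadde
Character counts:
  'a': 1
  'b': 2
  'd': 2
  'e': 1
Maximum frequency: 2

2


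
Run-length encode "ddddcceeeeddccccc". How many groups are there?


Input: ddddcceeeeddccccc
Scanning for consecutive runs:
  Group 1: 'd' x 4 (positions 0-3)
  Group 2: 'c' x 2 (positions 4-5)
  Group 3: 'e' x 4 (positions 6-9)
  Group 4: 'd' x 2 (positions 10-11)
  Group 5: 'c' x 5 (positions 12-16)
Total groups: 5

5


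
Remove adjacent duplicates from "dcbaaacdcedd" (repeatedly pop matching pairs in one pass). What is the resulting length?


Input: dcbaaacdcedd
Stack-based adjacent duplicate removal:
  Read 'd': push. Stack: d
  Read 'c': push. Stack: dc
  Read 'b': push. Stack: dcb
  Read 'a': push. Stack: dcba
  Read 'a': matches stack top 'a' => pop. Stack: dcb
  Read 'a': push. Stack: dcba
  Read 'c': push. Stack: dcbac
  Read 'd': push. Stack: dcbacd
  Read 'c': push. Stack: dcbacdc
  Read 'e': push. Stack: dcbacdce
  Read 'd': push. Stack: dcbacdced
  Read 'd': matches stack top 'd' => pop. Stack: dcbacdce
Final stack: "dcbacdce" (length 8)

8


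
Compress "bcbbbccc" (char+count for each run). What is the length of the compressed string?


Input: bcbbbccc
Runs:
  'b' x 1 => "b1"
  'c' x 1 => "c1"
  'b' x 3 => "b3"
  'c' x 3 => "c3"
Compressed: "b1c1b3c3"
Compressed length: 8

8


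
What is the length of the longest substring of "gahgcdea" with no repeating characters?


Input: "gahgcdea"
Sliding window (track last position of each char):
  Position 0 ('g'): window [0,0] length 1 -- new best
  Position 1 ('a'): window [0,1] length 2 -- new best
  Position 2 ('h'): window [0,2] length 3 -- new best
  Position 3 ('g'): repeat (last at 0), move window start to 1
  Position 3 ('g'): window [1,3] length 3
  Position 4 ('c'): window [1,4] length 4 -- new best
  Position 5 ('d'): window [1,5] length 5 -- new best
  Position 6 ('e'): window [1,6] length 6 -- new best
  Position 7 ('a'): repeat (last at 1), move window start to 2
  Position 7 ('a'): window [2,7] length 6
Longest substring with no repeats: "ahgcde" with length 6

6


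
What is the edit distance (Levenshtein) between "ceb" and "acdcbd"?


Computing edit distance: "ceb" -> "acdcbd"
DP table:
           a    c    d    c    b    d
      0    1    2    3    4    5    6
  c   1    1    1    2    3    4    5
  e   2    2    2    2    3    4    5
  b   3    3    3    3    3    3    4
Edit distance = dp[3][6] = 4

4


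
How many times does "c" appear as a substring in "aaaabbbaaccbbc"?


Searching for "c" in "aaaabbbaaccbbc"
Scanning each position:
  Position 0: "a" => no
  Position 1: "a" => no
  Position 2: "a" => no
  Position 3: "a" => no
  Position 4: "b" => no
  Position 5: "b" => no
  Position 6: "b" => no
  Position 7: "a" => no
  Position 8: "a" => no
  Position 9: "c" => MATCH
  Position 10: "c" => MATCH
  Position 11: "b" => no
  Position 12: "b" => no
  Position 13: "c" => MATCH
Total occurrences: 3

3


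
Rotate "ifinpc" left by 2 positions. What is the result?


Input: "ifinpc", rotate left by 2
First 2 characters: "if"
Remaining characters: "inpc"
Concatenate remaining + first: "inpc" + "if" = "inpcif"

inpcif


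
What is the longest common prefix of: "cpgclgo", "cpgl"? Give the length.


Words: cpgclgo, cpgl
  Position 0: all 'c' => match
  Position 1: all 'p' => match
  Position 2: all 'g' => match
  Position 3: ('c', 'l') => mismatch, stop
LCP = "cpg" (length 3)

3


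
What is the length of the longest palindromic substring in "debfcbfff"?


Input: "debfcbfff"
Checking substrings for palindromes:
  [6:9] "fff" (len 3) => palindrome
  [6:8] "ff" (len 2) => palindrome
  [7:9] "ff" (len 2) => palindrome
Longest palindromic substring: "fff" with length 3

3


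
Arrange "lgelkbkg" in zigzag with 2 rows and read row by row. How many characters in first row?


Zigzag "lgelkbkg" into 2 rows:
Placing characters:
  'l' => row 0
  'g' => row 1
  'e' => row 0
  'l' => row 1
  'k' => row 0
  'b' => row 1
  'k' => row 0
  'g' => row 1
Rows:
  Row 0: "lekk"
  Row 1: "glbg"
First row length: 4

4


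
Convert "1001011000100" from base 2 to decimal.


Input: "1001011000100" in base 2
Positional expansion:
  Digit '1' (value 1) x 2^12 = 4096
  Digit '0' (value 0) x 2^11 = 0
  Digit '0' (value 0) x 2^10 = 0
  Digit '1' (value 1) x 2^9 = 512
  Digit '0' (value 0) x 2^8 = 0
  Digit '1' (value 1) x 2^7 = 128
  Digit '1' (value 1) x 2^6 = 64
  Digit '0' (value 0) x 2^5 = 0
  Digit '0' (value 0) x 2^4 = 0
  Digit '0' (value 0) x 2^3 = 0
  Digit '1' (value 1) x 2^2 = 4
  Digit '0' (value 0) x 2^1 = 0
  Digit '0' (value 0) x 2^0 = 0
Sum = 4804

4804


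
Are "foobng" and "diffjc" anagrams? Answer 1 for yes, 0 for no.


Strings: "foobng", "diffjc"
Sorted first:  bfgnoo
Sorted second: cdffij
Differ at position 0: 'b' vs 'c' => not anagrams

0


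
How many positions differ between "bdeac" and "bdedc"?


Comparing "bdeac" and "bdedc" position by position:
  Position 0: 'b' vs 'b' => same
  Position 1: 'd' vs 'd' => same
  Position 2: 'e' vs 'e' => same
  Position 3: 'a' vs 'd' => DIFFER
  Position 4: 'c' vs 'c' => same
Positions that differ: 1

1


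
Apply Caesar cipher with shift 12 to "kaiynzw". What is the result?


Caesar cipher: shift "kaiynzw" by 12
  'k' (pos 10) + 12 = pos 22 = 'w'
  'a' (pos 0) + 12 = pos 12 = 'm'
  'i' (pos 8) + 12 = pos 20 = 'u'
  'y' (pos 24) + 12 = pos 10 = 'k'
  'n' (pos 13) + 12 = pos 25 = 'z'
  'z' (pos 25) + 12 = pos 11 = 'l'
  'w' (pos 22) + 12 = pos 8 = 'i'
Result: wmukzli

wmukzli


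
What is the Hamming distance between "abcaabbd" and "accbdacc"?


Comparing "abcaabbd" and "accbdacc" position by position:
  Position 0: 'a' vs 'a' => same
  Position 1: 'b' vs 'c' => differ
  Position 2: 'c' vs 'c' => same
  Position 3: 'a' vs 'b' => differ
  Position 4: 'a' vs 'd' => differ
  Position 5: 'b' vs 'a' => differ
  Position 6: 'b' vs 'c' => differ
  Position 7: 'd' vs 'c' => differ
Total differences (Hamming distance): 6

6


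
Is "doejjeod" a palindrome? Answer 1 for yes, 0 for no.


Input: doejjeod
Reversed: doejjeod
  Compare pos 0 ('d') with pos 7 ('d'): match
  Compare pos 1 ('o') with pos 6 ('o'): match
  Compare pos 2 ('e') with pos 5 ('e'): match
  Compare pos 3 ('j') with pos 4 ('j'): match
Result: palindrome

1


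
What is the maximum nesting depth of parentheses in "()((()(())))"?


Input: "()((()(())))"
Tracking depth:
  Position 0 '(': depth becomes 1
  Position 1 ')': depth becomes 0
  Position 2 '(': depth becomes 1
  Position 3 '(': depth becomes 2
  Position 4 '(': depth becomes 3
  Position 5 ')': depth becomes 2
  Position 6 '(': depth becomes 3
  Position 7 '(': depth becomes 4
  Position 8 ')': depth becomes 3
  Position 9 ')': depth becomes 2
  Position 10 ')': depth becomes 1
  Position 11 ')': depth becomes 0
Maximum depth reached: 4

4


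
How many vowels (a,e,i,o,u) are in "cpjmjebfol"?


Input: cpjmjebfol
Checking each character:
  'c' at position 0: consonant
  'p' at position 1: consonant
  'j' at position 2: consonant
  'm' at position 3: consonant
  'j' at position 4: consonant
  'e' at position 5: vowel (running total: 1)
  'b' at position 6: consonant
  'f' at position 7: consonant
  'o' at position 8: vowel (running total: 2)
  'l' at position 9: consonant
Total vowels: 2

2


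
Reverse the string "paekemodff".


Input: paekemodff
Reading characters right to left:
  Position 9: 'f'
  Position 8: 'f'
  Position 7: 'd'
  Position 6: 'o'
  Position 5: 'm'
  Position 4: 'e'
  Position 3: 'k'
  Position 2: 'e'
  Position 1: 'a'
  Position 0: 'p'
Reversed: ffdomekeap

ffdomekeap


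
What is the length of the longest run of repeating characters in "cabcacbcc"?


Input: "cabcacbcc"
Scanning for longest run:
  Position 1 ('a'): new char, reset run to 1
  Position 2 ('b'): new char, reset run to 1
  Position 3 ('c'): new char, reset run to 1
  Position 4 ('a'): new char, reset run to 1
  Position 5 ('c'): new char, reset run to 1
  Position 6 ('b'): new char, reset run to 1
  Position 7 ('c'): new char, reset run to 1
  Position 8 ('c'): continues run of 'c', length=2
Longest run: 'c' with length 2

2


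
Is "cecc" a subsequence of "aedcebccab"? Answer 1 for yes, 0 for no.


Check if "cecc" is a subsequence of "aedcebccab"
Greedy scan:
  Position 0 ('a'): no match needed
  Position 1 ('e'): no match needed
  Position 2 ('d'): no match needed
  Position 3 ('c'): matches sub[0] = 'c'
  Position 4 ('e'): matches sub[1] = 'e'
  Position 5 ('b'): no match needed
  Position 6 ('c'): matches sub[2] = 'c'
  Position 7 ('c'): matches sub[3] = 'c'
  Position 8 ('a'): no match needed
  Position 9 ('b'): no match needed
All 4 characters matched => is a subsequence

1


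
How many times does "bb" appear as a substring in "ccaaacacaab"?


Searching for "bb" in "ccaaacacaab"
Scanning each position:
  Position 0: "cc" => no
  Position 1: "ca" => no
  Position 2: "aa" => no
  Position 3: "aa" => no
  Position 4: "ac" => no
  Position 5: "ca" => no
  Position 6: "ac" => no
  Position 7: "ca" => no
  Position 8: "aa" => no
  Position 9: "ab" => no
Total occurrences: 0

0


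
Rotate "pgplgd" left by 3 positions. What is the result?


Input: "pgplgd", rotate left by 3
First 3 characters: "pgp"
Remaining characters: "lgd"
Concatenate remaining + first: "lgd" + "pgp" = "lgdpgp"

lgdpgp


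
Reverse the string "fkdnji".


Input: fkdnji
Reading characters right to left:
  Position 5: 'i'
  Position 4: 'j'
  Position 3: 'n'
  Position 2: 'd'
  Position 1: 'k'
  Position 0: 'f'
Reversed: ijndkf

ijndkf


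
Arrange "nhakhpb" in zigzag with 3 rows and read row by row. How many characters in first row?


Zigzag "nhakhpb" into 3 rows:
Placing characters:
  'n' => row 0
  'h' => row 1
  'a' => row 2
  'k' => row 1
  'h' => row 0
  'p' => row 1
  'b' => row 2
Rows:
  Row 0: "nh"
  Row 1: "hkp"
  Row 2: "ab"
First row length: 2

2


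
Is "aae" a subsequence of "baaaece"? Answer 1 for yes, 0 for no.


Check if "aae" is a subsequence of "baaaece"
Greedy scan:
  Position 0 ('b'): no match needed
  Position 1 ('a'): matches sub[0] = 'a'
  Position 2 ('a'): matches sub[1] = 'a'
  Position 3 ('a'): no match needed
  Position 4 ('e'): matches sub[2] = 'e'
  Position 5 ('c'): no match needed
  Position 6 ('e'): no match needed
All 3 characters matched => is a subsequence

1


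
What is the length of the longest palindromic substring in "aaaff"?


Input: "aaaff"
Checking substrings for palindromes:
  [0:3] "aaa" (len 3) => palindrome
  [0:2] "aa" (len 2) => palindrome
  [1:3] "aa" (len 2) => palindrome
  [3:5] "ff" (len 2) => palindrome
Longest palindromic substring: "aaa" with length 3

3


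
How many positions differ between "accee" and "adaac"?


Comparing "accee" and "adaac" position by position:
  Position 0: 'a' vs 'a' => same
  Position 1: 'c' vs 'd' => DIFFER
  Position 2: 'c' vs 'a' => DIFFER
  Position 3: 'e' vs 'a' => DIFFER
  Position 4: 'e' vs 'c' => DIFFER
Positions that differ: 4

4


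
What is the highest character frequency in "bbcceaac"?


Input: bbcceaac
Character counts:
  'a': 2
  'b': 2
  'c': 3
  'e': 1
Maximum frequency: 3

3


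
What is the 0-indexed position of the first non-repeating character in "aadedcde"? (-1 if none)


Input: aadedcde
Character frequencies:
  'a': 2
  'c': 1
  'd': 3
  'e': 2
Scanning left to right for freq == 1:
  Position 0 ('a'): freq=2, skip
  Position 1 ('a'): freq=2, skip
  Position 2 ('d'): freq=3, skip
  Position 3 ('e'): freq=2, skip
  Position 4 ('d'): freq=3, skip
  Position 5 ('c'): unique! => answer = 5

5


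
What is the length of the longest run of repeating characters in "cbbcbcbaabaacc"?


Input: "cbbcbcbaabaacc"
Scanning for longest run:
  Position 1 ('b'): new char, reset run to 1
  Position 2 ('b'): continues run of 'b', length=2
  Position 3 ('c'): new char, reset run to 1
  Position 4 ('b'): new char, reset run to 1
  Position 5 ('c'): new char, reset run to 1
  Position 6 ('b'): new char, reset run to 1
  Position 7 ('a'): new char, reset run to 1
  Position 8 ('a'): continues run of 'a', length=2
  Position 9 ('b'): new char, reset run to 1
  Position 10 ('a'): new char, reset run to 1
  Position 11 ('a'): continues run of 'a', length=2
  Position 12 ('c'): new char, reset run to 1
  Position 13 ('c'): continues run of 'c', length=2
Longest run: 'b' with length 2

2


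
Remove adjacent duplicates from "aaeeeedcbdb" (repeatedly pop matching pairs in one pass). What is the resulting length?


Input: aaeeeedcbdb
Stack-based adjacent duplicate removal:
  Read 'a': push. Stack: a
  Read 'a': matches stack top 'a' => pop. Stack: (empty)
  Read 'e': push. Stack: e
  Read 'e': matches stack top 'e' => pop. Stack: (empty)
  Read 'e': push. Stack: e
  Read 'e': matches stack top 'e' => pop. Stack: (empty)
  Read 'd': push. Stack: d
  Read 'c': push. Stack: dc
  Read 'b': push. Stack: dcb
  Read 'd': push. Stack: dcbd
  Read 'b': push. Stack: dcbdb
Final stack: "dcbdb" (length 5)

5


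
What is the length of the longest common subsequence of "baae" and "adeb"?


LCS of "baae" and "adeb"
DP table:
           a    d    e    b
      0    0    0    0    0
  b   0    0    0    0    1
  a   0    1    1    1    1
  a   0    1    1    1    1
  e   0    1    1    2    2
LCS length = dp[4][4] = 2

2


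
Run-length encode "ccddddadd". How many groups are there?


Input: ccddddadd
Scanning for consecutive runs:
  Group 1: 'c' x 2 (positions 0-1)
  Group 2: 'd' x 4 (positions 2-5)
  Group 3: 'a' x 1 (positions 6-6)
  Group 4: 'd' x 2 (positions 7-8)
Total groups: 4

4


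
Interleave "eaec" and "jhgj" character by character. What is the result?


Interleaving "eaec" and "jhgj":
  Position 0: 'e' from first, 'j' from second => "ej"
  Position 1: 'a' from first, 'h' from second => "ah"
  Position 2: 'e' from first, 'g' from second => "eg"
  Position 3: 'c' from first, 'j' from second => "cj"
Result: ejahegcj

ejahegcj


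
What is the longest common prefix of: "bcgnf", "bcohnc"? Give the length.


Words: bcgnf, bcohnc
  Position 0: all 'b' => match
  Position 1: all 'c' => match
  Position 2: ('g', 'o') => mismatch, stop
LCP = "bc" (length 2)

2


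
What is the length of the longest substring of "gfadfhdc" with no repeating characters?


Input: "gfadfhdc"
Sliding window (track last position of each char):
  Position 0 ('g'): window [0,0] length 1 -- new best
  Position 1 ('f'): window [0,1] length 2 -- new best
  Position 2 ('a'): window [0,2] length 3 -- new best
  Position 3 ('d'): window [0,3] length 4 -- new best
  Position 4 ('f'): repeat (last at 1), move window start to 2
  Position 4 ('f'): window [2,4] length 3
  Position 5 ('h'): window [2,5] length 4
  Position 6 ('d'): repeat (last at 3), move window start to 4
  Position 6 ('d'): window [4,6] length 3
  Position 7 ('c'): window [4,7] length 4
Longest substring with no repeats: "gfad" with length 4

4


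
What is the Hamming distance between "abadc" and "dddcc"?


Comparing "abadc" and "dddcc" position by position:
  Position 0: 'a' vs 'd' => differ
  Position 1: 'b' vs 'd' => differ
  Position 2: 'a' vs 'd' => differ
  Position 3: 'd' vs 'c' => differ
  Position 4: 'c' vs 'c' => same
Total differences (Hamming distance): 4

4


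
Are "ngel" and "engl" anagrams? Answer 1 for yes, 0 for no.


Strings: "ngel", "engl"
Sorted first:  egln
Sorted second: egln
Sorted forms match => anagrams

1


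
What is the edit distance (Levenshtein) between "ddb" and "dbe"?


Computing edit distance: "ddb" -> "dbe"
DP table:
           d    b    e
      0    1    2    3
  d   1    0    1    2
  d   2    1    1    2
  b   3    2    1    2
Edit distance = dp[3][3] = 2

2


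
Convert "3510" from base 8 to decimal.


Input: "3510" in base 8
Positional expansion:
  Digit '3' (value 3) x 8^3 = 1536
  Digit '5' (value 5) x 8^2 = 320
  Digit '1' (value 1) x 8^1 = 8
  Digit '0' (value 0) x 8^0 = 0
Sum = 1864

1864


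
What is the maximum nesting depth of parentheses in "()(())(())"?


Input: "()(())(())"
Tracking depth:
  Position 0 '(': depth becomes 1
  Position 1 ')': depth becomes 0
  Position 2 '(': depth becomes 1
  Position 3 '(': depth becomes 2
  Position 4 ')': depth becomes 1
  Position 5 ')': depth becomes 0
  Position 6 '(': depth becomes 1
  Position 7 '(': depth becomes 2
  Position 8 ')': depth becomes 1
  Position 9 ')': depth becomes 0
Maximum depth reached: 2

2


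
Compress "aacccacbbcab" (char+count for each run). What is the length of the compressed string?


Input: aacccacbbcab
Runs:
  'a' x 2 => "a2"
  'c' x 3 => "c3"
  'a' x 1 => "a1"
  'c' x 1 => "c1"
  'b' x 2 => "b2"
  'c' x 1 => "c1"
  'a' x 1 => "a1"
  'b' x 1 => "b1"
Compressed: "a2c3a1c1b2c1a1b1"
Compressed length: 16

16


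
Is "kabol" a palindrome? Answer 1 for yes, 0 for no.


Input: kabol
Reversed: lobak
  Compare pos 0 ('k') with pos 4 ('l'): MISMATCH
  Compare pos 1 ('a') with pos 3 ('o'): MISMATCH
Result: not a palindrome

0


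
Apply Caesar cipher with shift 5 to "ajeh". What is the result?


Caesar cipher: shift "ajeh" by 5
  'a' (pos 0) + 5 = pos 5 = 'f'
  'j' (pos 9) + 5 = pos 14 = 'o'
  'e' (pos 4) + 5 = pos 9 = 'j'
  'h' (pos 7) + 5 = pos 12 = 'm'
Result: fojm

fojm


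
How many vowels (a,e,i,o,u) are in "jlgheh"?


Input: jlgheh
Checking each character:
  'j' at position 0: consonant
  'l' at position 1: consonant
  'g' at position 2: consonant
  'h' at position 3: consonant
  'e' at position 4: vowel (running total: 1)
  'h' at position 5: consonant
Total vowels: 1

1


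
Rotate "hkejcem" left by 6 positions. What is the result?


Input: "hkejcem", rotate left by 6
First 6 characters: "hkejce"
Remaining characters: "m"
Concatenate remaining + first: "m" + "hkejce" = "mhkejce"

mhkejce


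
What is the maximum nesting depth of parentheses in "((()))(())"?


Input: "((()))(())"
Tracking depth:
  Position 0 '(': depth becomes 1
  Position 1 '(': depth becomes 2
  Position 2 '(': depth becomes 3
  Position 3 ')': depth becomes 2
  Position 4 ')': depth becomes 1
  Position 5 ')': depth becomes 0
  Position 6 '(': depth becomes 1
  Position 7 '(': depth becomes 2
  Position 8 ')': depth becomes 1
  Position 9 ')': depth becomes 0
Maximum depth reached: 3

3


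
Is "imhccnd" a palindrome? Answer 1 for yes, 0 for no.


Input: imhccnd
Reversed: dncchmi
  Compare pos 0 ('i') with pos 6 ('d'): MISMATCH
  Compare pos 1 ('m') with pos 5 ('n'): MISMATCH
  Compare pos 2 ('h') with pos 4 ('c'): MISMATCH
Result: not a palindrome

0


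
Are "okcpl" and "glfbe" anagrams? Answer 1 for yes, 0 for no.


Strings: "okcpl", "glfbe"
Sorted first:  cklop
Sorted second: befgl
Differ at position 0: 'c' vs 'b' => not anagrams

0


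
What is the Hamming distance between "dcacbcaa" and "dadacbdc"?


Comparing "dcacbcaa" and "dadacbdc" position by position:
  Position 0: 'd' vs 'd' => same
  Position 1: 'c' vs 'a' => differ
  Position 2: 'a' vs 'd' => differ
  Position 3: 'c' vs 'a' => differ
  Position 4: 'b' vs 'c' => differ
  Position 5: 'c' vs 'b' => differ
  Position 6: 'a' vs 'd' => differ
  Position 7: 'a' vs 'c' => differ
Total differences (Hamming distance): 7

7


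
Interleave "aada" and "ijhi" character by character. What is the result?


Interleaving "aada" and "ijhi":
  Position 0: 'a' from first, 'i' from second => "ai"
  Position 1: 'a' from first, 'j' from second => "aj"
  Position 2: 'd' from first, 'h' from second => "dh"
  Position 3: 'a' from first, 'i' from second => "ai"
Result: aiajdhai

aiajdhai


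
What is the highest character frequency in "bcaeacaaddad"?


Input: bcaeacaaddad
Character counts:
  'a': 5
  'b': 1
  'c': 2
  'd': 3
  'e': 1
Maximum frequency: 5

5


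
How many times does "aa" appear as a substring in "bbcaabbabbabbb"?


Searching for "aa" in "bbcaabbabbabbb"
Scanning each position:
  Position 0: "bb" => no
  Position 1: "bc" => no
  Position 2: "ca" => no
  Position 3: "aa" => MATCH
  Position 4: "ab" => no
  Position 5: "bb" => no
  Position 6: "ba" => no
  Position 7: "ab" => no
  Position 8: "bb" => no
  Position 9: "ba" => no
  Position 10: "ab" => no
  Position 11: "bb" => no
  Position 12: "bb" => no
Total occurrences: 1

1


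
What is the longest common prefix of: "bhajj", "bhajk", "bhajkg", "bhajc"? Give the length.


Words: bhajj, bhajk, bhajkg, bhajc
  Position 0: all 'b' => match
  Position 1: all 'h' => match
  Position 2: all 'a' => match
  Position 3: all 'j' => match
  Position 4: ('j', 'k', 'k', 'c') => mismatch, stop
LCP = "bhaj" (length 4)

4


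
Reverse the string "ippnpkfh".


Input: ippnpkfh
Reading characters right to left:
  Position 7: 'h'
  Position 6: 'f'
  Position 5: 'k'
  Position 4: 'p'
  Position 3: 'n'
  Position 2: 'p'
  Position 1: 'p'
  Position 0: 'i'
Reversed: hfkpnppi

hfkpnppi


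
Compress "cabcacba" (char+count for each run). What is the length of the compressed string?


Input: cabcacba
Runs:
  'c' x 1 => "c1"
  'a' x 1 => "a1"
  'b' x 1 => "b1"
  'c' x 1 => "c1"
  'a' x 1 => "a1"
  'c' x 1 => "c1"
  'b' x 1 => "b1"
  'a' x 1 => "a1"
Compressed: "c1a1b1c1a1c1b1a1"
Compressed length: 16

16


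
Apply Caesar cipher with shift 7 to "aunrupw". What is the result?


Caesar cipher: shift "aunrupw" by 7
  'a' (pos 0) + 7 = pos 7 = 'h'
  'u' (pos 20) + 7 = pos 1 = 'b'
  'n' (pos 13) + 7 = pos 20 = 'u'
  'r' (pos 17) + 7 = pos 24 = 'y'
  'u' (pos 20) + 7 = pos 1 = 'b'
  'p' (pos 15) + 7 = pos 22 = 'w'
  'w' (pos 22) + 7 = pos 3 = 'd'
Result: hbuybwd

hbuybwd


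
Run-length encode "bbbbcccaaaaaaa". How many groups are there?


Input: bbbbcccaaaaaaa
Scanning for consecutive runs:
  Group 1: 'b' x 4 (positions 0-3)
  Group 2: 'c' x 3 (positions 4-6)
  Group 3: 'a' x 7 (positions 7-13)
Total groups: 3

3


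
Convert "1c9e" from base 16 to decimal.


Input: "1c9e" in base 16
Positional expansion:
  Digit '1' (value 1) x 16^3 = 4096
  Digit 'c' (value 12) x 16^2 = 3072
  Digit '9' (value 9) x 16^1 = 144
  Digit 'e' (value 14) x 16^0 = 14
Sum = 7326

7326


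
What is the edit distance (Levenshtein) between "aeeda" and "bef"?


Computing edit distance: "aeeda" -> "bef"
DP table:
           b    e    f
      0    1    2    3
  a   1    1    2    3
  e   2    2    1    2
  e   3    3    2    2
  d   4    4    3    3
  a   5    5    4    4
Edit distance = dp[5][3] = 4

4


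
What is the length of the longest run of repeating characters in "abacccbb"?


Input: "abacccbb"
Scanning for longest run:
  Position 1 ('b'): new char, reset run to 1
  Position 2 ('a'): new char, reset run to 1
  Position 3 ('c'): new char, reset run to 1
  Position 4 ('c'): continues run of 'c', length=2
  Position 5 ('c'): continues run of 'c', length=3
  Position 6 ('b'): new char, reset run to 1
  Position 7 ('b'): continues run of 'b', length=2
Longest run: 'c' with length 3

3


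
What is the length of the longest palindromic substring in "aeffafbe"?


Input: "aeffafbe"
Checking substrings for palindromes:
  [3:6] "faf" (len 3) => palindrome
  [2:4] "ff" (len 2) => palindrome
Longest palindromic substring: "faf" with length 3

3


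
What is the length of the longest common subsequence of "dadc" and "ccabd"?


LCS of "dadc" and "ccabd"
DP table:
           c    c    a    b    d
      0    0    0    0    0    0
  d   0    0    0    0    0    1
  a   0    0    0    1    1    1
  d   0    0    0    1    1    2
  c   0    1    1    1    1    2
LCS length = dp[4][5] = 2

2


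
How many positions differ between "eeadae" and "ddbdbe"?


Comparing "eeadae" and "ddbdbe" position by position:
  Position 0: 'e' vs 'd' => DIFFER
  Position 1: 'e' vs 'd' => DIFFER
  Position 2: 'a' vs 'b' => DIFFER
  Position 3: 'd' vs 'd' => same
  Position 4: 'a' vs 'b' => DIFFER
  Position 5: 'e' vs 'e' => same
Positions that differ: 4

4


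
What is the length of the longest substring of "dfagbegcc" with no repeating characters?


Input: "dfagbegcc"
Sliding window (track last position of each char):
  Position 0 ('d'): window [0,0] length 1 -- new best
  Position 1 ('f'): window [0,1] length 2 -- new best
  Position 2 ('a'): window [0,2] length 3 -- new best
  Position 3 ('g'): window [0,3] length 4 -- new best
  Position 4 ('b'): window [0,4] length 5 -- new best
  Position 5 ('e'): window [0,5] length 6 -- new best
  Position 6 ('g'): repeat (last at 3), move window start to 4
  Position 6 ('g'): window [4,6] length 3
  Position 7 ('c'): window [4,7] length 4
  Position 8 ('c'): repeat (last at 7), move window start to 8
  Position 8 ('c'): window [8,8] length 1
Longest substring with no repeats: "dfagbe" with length 6

6


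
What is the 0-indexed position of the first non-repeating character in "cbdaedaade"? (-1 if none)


Input: cbdaedaade
Character frequencies:
  'a': 3
  'b': 1
  'c': 1
  'd': 3
  'e': 2
Scanning left to right for freq == 1:
  Position 0 ('c'): unique! => answer = 0

0


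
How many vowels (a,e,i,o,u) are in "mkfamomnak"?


Input: mkfamomnak
Checking each character:
  'm' at position 0: consonant
  'k' at position 1: consonant
  'f' at position 2: consonant
  'a' at position 3: vowel (running total: 1)
  'm' at position 4: consonant
  'o' at position 5: vowel (running total: 2)
  'm' at position 6: consonant
  'n' at position 7: consonant
  'a' at position 8: vowel (running total: 3)
  'k' at position 9: consonant
Total vowels: 3

3


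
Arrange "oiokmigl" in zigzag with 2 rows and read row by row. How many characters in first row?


Zigzag "oiokmigl" into 2 rows:
Placing characters:
  'o' => row 0
  'i' => row 1
  'o' => row 0
  'k' => row 1
  'm' => row 0
  'i' => row 1
  'g' => row 0
  'l' => row 1
Rows:
  Row 0: "oomg"
  Row 1: "ikil"
First row length: 4

4


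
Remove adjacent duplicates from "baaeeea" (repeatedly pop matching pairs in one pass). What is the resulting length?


Input: baaeeea
Stack-based adjacent duplicate removal:
  Read 'b': push. Stack: b
  Read 'a': push. Stack: ba
  Read 'a': matches stack top 'a' => pop. Stack: b
  Read 'e': push. Stack: be
  Read 'e': matches stack top 'e' => pop. Stack: b
  Read 'e': push. Stack: be
  Read 'a': push. Stack: bea
Final stack: "bea" (length 3)

3
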